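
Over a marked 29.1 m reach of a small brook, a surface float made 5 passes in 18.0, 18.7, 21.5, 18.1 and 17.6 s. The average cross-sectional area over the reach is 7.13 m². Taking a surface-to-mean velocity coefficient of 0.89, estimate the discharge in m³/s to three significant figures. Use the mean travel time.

9.83 m³/s

t̄ = (18.0 + 18.7 + 21.5 + 18.1 + 17.6) / 5 = 18.78 s
v_surface = L / t̄ = 29.1 / 18.78 = 1.550 m/s
v_mean = 0.89 × 1.550 = 1.379 m/s
Q = A × v_mean = 7.13 × 1.379 = 9.833 m³/s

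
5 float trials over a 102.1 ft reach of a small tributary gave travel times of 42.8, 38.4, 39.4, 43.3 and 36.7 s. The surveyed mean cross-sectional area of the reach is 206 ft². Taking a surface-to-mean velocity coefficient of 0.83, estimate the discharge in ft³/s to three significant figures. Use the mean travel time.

435 ft³/s

t̄ = (42.8 + 38.4 + 39.4 + 43.3 + 36.7) / 5 = 40.12 s
v_surface = L / t̄ = 102.1 / 40.12 = 2.545 ft/s
v_mean = 0.83 × 2.545 = 2.112 ft/s
Q = A × v_mean = 206 × 2.112 = 435.1 ft³/s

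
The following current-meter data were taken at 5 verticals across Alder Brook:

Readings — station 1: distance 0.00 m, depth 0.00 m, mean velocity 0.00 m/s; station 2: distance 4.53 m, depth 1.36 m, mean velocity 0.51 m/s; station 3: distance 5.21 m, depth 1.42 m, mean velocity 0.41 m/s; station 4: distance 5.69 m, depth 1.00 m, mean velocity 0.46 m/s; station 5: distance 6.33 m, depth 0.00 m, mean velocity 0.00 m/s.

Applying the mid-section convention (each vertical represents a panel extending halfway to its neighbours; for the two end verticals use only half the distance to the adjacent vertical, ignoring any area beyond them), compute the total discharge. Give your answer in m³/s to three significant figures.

2.40 m³/s

w_2 = (5.21 − 0.00)/2 = 2.605 m; q_2 = 0.51 × 1.36 × 2.605 = 1.807 m³/s
w_3 = (5.69 − 4.53)/2 = 0.58 m; q_3 = 0.41 × 1.42 × 0.58 = 0.3377 m³/s
w_4 = (6.33 − 5.21)/2 = 0.56 m; q_4 = 0.46 × 1.00 × 0.56 = 0.2576 m³/s
Stations 1, 5 contribute zero (depth or velocity is 0).
Q = Σ qᵢ = 2.402 m³/s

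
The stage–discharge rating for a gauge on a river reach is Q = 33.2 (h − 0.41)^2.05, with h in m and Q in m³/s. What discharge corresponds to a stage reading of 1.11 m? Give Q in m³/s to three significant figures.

16.0 m³/s

Q = 33.2 × (1.11 − 0.41)^2.05 = 33.2 × 0.7^2.05 = 15.98 m³/s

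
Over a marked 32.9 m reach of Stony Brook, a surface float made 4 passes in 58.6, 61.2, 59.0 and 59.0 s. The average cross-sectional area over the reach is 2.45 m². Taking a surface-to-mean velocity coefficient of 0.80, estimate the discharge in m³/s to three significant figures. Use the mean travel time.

t̄ = (58.6 + 61.2 + 59.0 + 59.0) / 4 = 59.45 s
v_surface = L / t̄ = 32.9 / 59.45 = 0.5534 m/s
v_mean = 0.80 × 0.5534 = 0.4427 m/s
Q = A × v_mean = 2.45 × 0.4427 = 1.085 m³/s

1.08 m³/s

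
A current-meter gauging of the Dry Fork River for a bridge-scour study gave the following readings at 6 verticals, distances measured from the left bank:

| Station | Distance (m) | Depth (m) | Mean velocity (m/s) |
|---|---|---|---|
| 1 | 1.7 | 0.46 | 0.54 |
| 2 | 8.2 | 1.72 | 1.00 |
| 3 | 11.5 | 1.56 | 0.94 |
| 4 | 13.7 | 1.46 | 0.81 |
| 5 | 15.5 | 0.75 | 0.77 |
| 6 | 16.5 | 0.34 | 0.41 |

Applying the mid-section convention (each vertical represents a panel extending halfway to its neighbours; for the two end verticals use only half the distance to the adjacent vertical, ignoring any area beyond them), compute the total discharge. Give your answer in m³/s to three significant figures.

16.5 m³/s

w_1 = (8.2 − 1.7)/2 = 3.25 m; q_1 = 0.54 × 0.46 × 3.25 = 0.8073 m³/s
w_2 = (11.5 − 1.7)/2 = 4.9 m; q_2 = 1.00 × 1.72 × 4.9 = 8.428 m³/s
w_3 = (13.7 − 8.2)/2 = 2.75 m; q_3 = 0.94 × 1.56 × 2.75 = 4.033 m³/s
w_4 = (15.5 − 11.5)/2 = 2 m; q_4 = 0.81 × 1.46 × 2 = 2.365 m³/s
w_5 = (16.5 − 13.7)/2 = 1.4 m; q_5 = 0.77 × 0.75 × 1.4 = 0.8085 m³/s
w_6 = (16.5 − 15.5)/2 = 0.5 m; q_6 = 0.41 × 0.34 × 0.5 = 0.06970 m³/s
Q = Σ qᵢ = 16.51 m³/s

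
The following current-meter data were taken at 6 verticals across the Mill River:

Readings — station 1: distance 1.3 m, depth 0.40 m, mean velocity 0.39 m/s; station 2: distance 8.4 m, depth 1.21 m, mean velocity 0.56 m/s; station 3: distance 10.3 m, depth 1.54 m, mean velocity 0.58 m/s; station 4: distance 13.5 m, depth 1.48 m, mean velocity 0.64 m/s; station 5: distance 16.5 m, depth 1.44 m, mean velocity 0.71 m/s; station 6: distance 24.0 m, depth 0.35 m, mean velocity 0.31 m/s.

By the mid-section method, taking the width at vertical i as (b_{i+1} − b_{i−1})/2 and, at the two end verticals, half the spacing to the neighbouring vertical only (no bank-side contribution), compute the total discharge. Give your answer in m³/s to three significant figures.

14.6 m³/s

w_1 = (8.4 − 1.3)/2 = 3.55 m; q_1 = 0.39 × 0.40 × 3.55 = 0.5538 m³/s
w_2 = (10.3 − 1.3)/2 = 4.5 m; q_2 = 0.56 × 1.21 × 4.5 = 3.049 m³/s
w_3 = (13.5 − 8.4)/2 = 2.55 m; q_3 = 0.58 × 1.54 × 2.55 = 2.278 m³/s
w_4 = (16.5 − 10.3)/2 = 3.1 m; q_4 = 0.64 × 1.48 × 3.1 = 2.936 m³/s
w_5 = (24.0 − 13.5)/2 = 5.25 m; q_5 = 0.71 × 1.44 × 5.25 = 5.368 m³/s
w_6 = (24.0 − 16.5)/2 = 3.75 m; q_6 = 0.31 × 0.35 × 3.75 = 0.4069 m³/s
Q = Σ qᵢ = 14.59 m³/s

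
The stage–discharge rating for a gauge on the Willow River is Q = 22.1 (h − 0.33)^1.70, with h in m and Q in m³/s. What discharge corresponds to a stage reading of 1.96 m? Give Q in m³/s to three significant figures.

Q = 22.1 × (1.96 − 0.33)^1.70 = 22.1 × 1.63^1.70 = 50.71 m³/s

50.7 m³/s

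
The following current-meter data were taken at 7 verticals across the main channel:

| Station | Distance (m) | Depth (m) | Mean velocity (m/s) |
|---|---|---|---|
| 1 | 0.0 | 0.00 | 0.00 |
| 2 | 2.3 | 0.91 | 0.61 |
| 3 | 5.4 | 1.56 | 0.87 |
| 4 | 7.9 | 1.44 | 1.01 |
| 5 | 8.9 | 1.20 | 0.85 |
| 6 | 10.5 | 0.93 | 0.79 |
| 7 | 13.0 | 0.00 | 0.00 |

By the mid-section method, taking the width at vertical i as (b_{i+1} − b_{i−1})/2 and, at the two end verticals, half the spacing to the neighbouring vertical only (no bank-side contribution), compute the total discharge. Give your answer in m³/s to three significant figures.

10.7 m³/s

w_2 = (5.4 − 0.0)/2 = 2.7 m; q_2 = 0.61 × 0.91 × 2.7 = 1.499 m³/s
w_3 = (7.9 − 2.3)/2 = 2.8 m; q_3 = 0.87 × 1.56 × 2.8 = 3.800 m³/s
w_4 = (8.9 − 5.4)/2 = 1.75 m; q_4 = 1.01 × 1.44 × 1.75 = 2.545 m³/s
w_5 = (10.5 − 7.9)/2 = 1.3 m; q_5 = 0.85 × 1.20 × 1.3 = 1.326 m³/s
w_6 = (13.0 − 8.9)/2 = 2.05 m; q_6 = 0.79 × 0.93 × 2.05 = 1.506 m³/s
Stations 1, 7 contribute zero (depth or velocity is 0).
Q = Σ qᵢ = 10.68 m³/s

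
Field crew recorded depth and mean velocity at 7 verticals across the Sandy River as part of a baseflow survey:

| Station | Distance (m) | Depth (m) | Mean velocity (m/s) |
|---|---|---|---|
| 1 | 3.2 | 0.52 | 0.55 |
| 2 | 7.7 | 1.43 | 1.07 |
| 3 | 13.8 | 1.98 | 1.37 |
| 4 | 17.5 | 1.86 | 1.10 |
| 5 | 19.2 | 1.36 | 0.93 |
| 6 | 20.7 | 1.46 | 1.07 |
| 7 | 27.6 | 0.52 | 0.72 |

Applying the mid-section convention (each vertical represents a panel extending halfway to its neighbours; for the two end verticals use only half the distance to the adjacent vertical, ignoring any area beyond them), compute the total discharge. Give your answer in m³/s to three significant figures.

w_1 = (7.7 − 3.2)/2 = 2.25 m; q_1 = 0.55 × 0.52 × 2.25 = 0.6435 m³/s
w_2 = (13.8 − 3.2)/2 = 5.3 m; q_2 = 1.07 × 1.43 × 5.3 = 8.110 m³/s
w_3 = (17.5 − 7.7)/2 = 4.9 m; q_3 = 1.37 × 1.98 × 4.9 = 13.29 m³/s
w_4 = (19.2 − 13.8)/2 = 2.7 m; q_4 = 1.10 × 1.86 × 2.7 = 5.524 m³/s
w_5 = (20.7 − 17.5)/2 = 1.6 m; q_5 = 0.93 × 1.36 × 1.6 = 2.024 m³/s
w_6 = (27.6 − 19.2)/2 = 4.2 m; q_6 = 1.07 × 1.46 × 4.2 = 6.561 m³/s
w_7 = (27.6 − 20.7)/2 = 3.45 m; q_7 = 0.72 × 0.52 × 3.45 = 1.292 m³/s
Q = Σ qᵢ = 37.45 m³/s

37.4 m³/s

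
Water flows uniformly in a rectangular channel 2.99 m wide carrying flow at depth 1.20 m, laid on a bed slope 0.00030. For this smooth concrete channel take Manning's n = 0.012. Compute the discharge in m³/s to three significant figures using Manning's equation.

A = b·y = 2.99 × 1.20 = 3.588 m²
P = b + 2y = 2.99 + 2×1.20 = 5.390 m
R = A/P = 3.588/5.390 = 0.6657 m
Q = (1/n)·A·R^(2/3)·S^(1/2) = (1/0.012) × 3.588 × 0.6657^(2/3) × 0.00030^(1/2) = 3.948 m³/s

3.95 m³/s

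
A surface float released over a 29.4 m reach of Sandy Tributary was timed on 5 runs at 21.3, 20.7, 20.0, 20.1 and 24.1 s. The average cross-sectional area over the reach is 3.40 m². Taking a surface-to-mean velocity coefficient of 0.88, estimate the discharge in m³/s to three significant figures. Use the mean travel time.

t̄ = (21.3 + 20.7 + 20.0 + 20.1 + 24.1) / 5 = 21.24 s
v_surface = L / t̄ = 29.4 / 21.24 = 1.384 m/s
v_mean = 0.88 × 1.384 = 1.218 m/s
Q = A × v_mean = 3.40 × 1.218 = 4.141 m³/s

4.14 m³/s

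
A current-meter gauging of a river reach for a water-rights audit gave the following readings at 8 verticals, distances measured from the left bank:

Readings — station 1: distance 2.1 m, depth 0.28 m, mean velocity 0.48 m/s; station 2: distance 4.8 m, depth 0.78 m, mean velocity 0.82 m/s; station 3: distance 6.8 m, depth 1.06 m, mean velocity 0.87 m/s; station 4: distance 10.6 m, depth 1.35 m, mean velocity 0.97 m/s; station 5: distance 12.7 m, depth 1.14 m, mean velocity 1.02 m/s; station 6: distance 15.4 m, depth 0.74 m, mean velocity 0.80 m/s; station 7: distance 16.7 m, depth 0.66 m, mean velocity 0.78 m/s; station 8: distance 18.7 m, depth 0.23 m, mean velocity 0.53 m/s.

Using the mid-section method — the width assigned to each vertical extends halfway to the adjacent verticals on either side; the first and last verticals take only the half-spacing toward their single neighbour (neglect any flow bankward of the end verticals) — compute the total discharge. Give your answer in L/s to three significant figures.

w_1 = (4.8 − 2.1)/2 = 1.35 m; q_1 = 0.48 × 0.28 × 1.35 = 0.1814 m³/s
w_2 = (6.8 − 2.1)/2 = 2.35 m; q_2 = 0.82 × 0.78 × 2.35 = 1.503 m³/s
w_3 = (10.6 − 4.8)/2 = 2.9 m; q_3 = 0.87 × 1.06 × 2.9 = 2.674 m³/s
w_4 = (12.7 − 6.8)/2 = 2.95 m; q_4 = 0.97 × 1.35 × 2.95 = 3.863 m³/s
w_5 = (15.4 − 10.6)/2 = 2.4 m; q_5 = 1.02 × 1.14 × 2.4 = 2.791 m³/s
w_6 = (16.7 − 12.7)/2 = 2 m; q_6 = 0.80 × 0.74 × 2 = 1.184 m³/s
w_7 = (18.7 − 15.4)/2 = 1.65 m; q_7 = 0.78 × 0.66 × 1.65 = 0.8494 m³/s
w_8 = (18.7 − 16.7)/2 = 1 m; q_8 = 0.53 × 0.23 × 1 = 0.1219 m³/s
Q = Σ qᵢ = 13.17 m³/s
= 13.17 × 1000 = 13170 L/s

13200 L/s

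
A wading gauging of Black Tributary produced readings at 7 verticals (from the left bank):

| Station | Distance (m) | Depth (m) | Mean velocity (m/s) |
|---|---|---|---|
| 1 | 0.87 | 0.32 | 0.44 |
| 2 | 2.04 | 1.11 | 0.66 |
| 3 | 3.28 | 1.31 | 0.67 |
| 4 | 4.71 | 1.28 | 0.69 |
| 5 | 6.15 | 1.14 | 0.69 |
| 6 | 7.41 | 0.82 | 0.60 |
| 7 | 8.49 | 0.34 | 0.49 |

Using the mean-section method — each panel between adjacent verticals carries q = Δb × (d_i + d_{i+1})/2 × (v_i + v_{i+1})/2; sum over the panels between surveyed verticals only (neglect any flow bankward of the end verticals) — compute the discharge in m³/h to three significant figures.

18200 m³/h

Panel 1-2: Δb = 1.17 m, d̄ = (0.32+1.11)/2 = 0.715, v̄ = (0.44+0.66)/2 = 0.55 → q = 1.17×0.715×0.55 = 0.4601 m³/s
Panel 2-3: Δb = 1.24 m, d̄ = (1.11+1.31)/2 = 1.21, v̄ = (0.66+0.67)/2 = 0.665 → q = 1.24×1.21×0.665 = 0.9978 m³/s
Panel 3-4: Δb = 1.43 m, d̄ = (1.31+1.28)/2 = 1.295, v̄ = (0.67+0.69)/2 = 0.68 → q = 1.43×1.295×0.68 = 1.259 m³/s
Panel 4-5: Δb = 1.44 m, d̄ = (1.28+1.14)/2 = 1.21, v̄ = (0.69+0.69)/2 = 0.69 → q = 1.44×1.21×0.69 = 1.202 m³/s
Panel 5-6: Δb = 1.26 m, d̄ = (1.14+0.82)/2 = 0.98, v̄ = (0.69+0.60)/2 = 0.645 → q = 1.26×0.98×0.645 = 0.7964 m³/s
Panel 6-7: Δb = 1.08 m, d̄ = (0.82+0.34)/2 = 0.58, v̄ = (0.60+0.49)/2 = 0.545 → q = 1.08×0.58×0.545 = 0.3414 m³/s
Q = Σ q = 5.057 m³/s
= 5.057 × 3600 = 18210 m³/h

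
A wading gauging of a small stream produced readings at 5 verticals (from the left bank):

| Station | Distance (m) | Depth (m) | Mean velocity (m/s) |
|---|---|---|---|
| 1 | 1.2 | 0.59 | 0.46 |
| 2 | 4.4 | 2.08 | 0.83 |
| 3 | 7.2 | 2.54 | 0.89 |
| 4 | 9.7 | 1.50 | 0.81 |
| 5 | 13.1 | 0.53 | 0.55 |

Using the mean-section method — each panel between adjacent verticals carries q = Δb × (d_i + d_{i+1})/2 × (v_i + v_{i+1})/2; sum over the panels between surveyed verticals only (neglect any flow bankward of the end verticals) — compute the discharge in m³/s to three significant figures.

15.0 m³/s

Panel 1-2: Δb = 3.2 m, d̄ = (0.59+2.08)/2 = 1.335, v̄ = (0.46+0.83)/2 = 0.645 → q = 3.2×1.335×0.645 = 2.755 m³/s
Panel 2-3: Δb = 2.8 m, d̄ = (2.08+2.54)/2 = 2.31, v̄ = (0.83+0.89)/2 = 0.86 → q = 2.8×2.31×0.86 = 5.562 m³/s
Panel 3-4: Δb = 2.5 m, d̄ = (2.54+1.50)/2 = 2.02, v̄ = (0.89+0.81)/2 = 0.85 → q = 2.5×2.02×0.85 = 4.293 m³/s
Panel 4-5: Δb = 3.4 m, d̄ = (1.50+0.53)/2 = 1.015, v̄ = (0.81+0.55)/2 = 0.68 → q = 3.4×1.015×0.68 = 2.347 m³/s
Q = Σ q = 14.96 m³/s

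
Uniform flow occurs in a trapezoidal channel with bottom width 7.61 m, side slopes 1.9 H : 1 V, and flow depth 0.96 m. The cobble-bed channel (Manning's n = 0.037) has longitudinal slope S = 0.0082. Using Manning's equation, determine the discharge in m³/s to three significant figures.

18.7 m³/s

A = (b + z·y)·y = (7.61 + 1.9×0.96)×0.96 = 9.057 m²
P = b + 2y√(1+z²) = 7.61 + 2×0.96×√(1+1.9²) = 11.73 m
R = A/P = 9.057/11.73 = 0.7719 m
Q = (1/n)·A·R^(2/3)·S^(1/2) = (1/0.037) × 9.057 × 0.7719^(2/3) × 0.0082^(1/2) = 18.65 m³/s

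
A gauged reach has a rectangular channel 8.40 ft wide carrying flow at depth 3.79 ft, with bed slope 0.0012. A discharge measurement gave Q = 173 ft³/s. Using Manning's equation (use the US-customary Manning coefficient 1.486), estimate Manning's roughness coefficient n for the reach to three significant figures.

A = b·y = 8.40 × 3.79 = 31.84 ft²
P = b + 2y = 8.40 + 2×3.79 = 15.98 ft
R = A/P = 31.84/15.98 = 1.992 ft
n = (1.486/Q)·A·R^(2/3)·S^(1/2) = (1.486/173) × 31.84 × 1.583 × 0.03464 = 0.01500

0.0150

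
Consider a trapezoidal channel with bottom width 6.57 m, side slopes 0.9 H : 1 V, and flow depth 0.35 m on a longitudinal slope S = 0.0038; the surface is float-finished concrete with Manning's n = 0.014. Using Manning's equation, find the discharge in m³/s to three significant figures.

A = (b + z·y)·y = (6.57 + 0.9×0.35)×0.35 = 2.410 m²
P = b + 2y√(1+z²) = 6.57 + 2×0.35×√(1+0.9²) = 7.512 m
R = A/P = 2.410/7.512 = 0.3208 m
Q = (1/n)·A·R^(2/3)·S^(1/2) = (1/0.014) × 2.410 × 0.3208^(2/3) × 0.0038^(1/2) = 4.972 m³/s

4.97 m³/s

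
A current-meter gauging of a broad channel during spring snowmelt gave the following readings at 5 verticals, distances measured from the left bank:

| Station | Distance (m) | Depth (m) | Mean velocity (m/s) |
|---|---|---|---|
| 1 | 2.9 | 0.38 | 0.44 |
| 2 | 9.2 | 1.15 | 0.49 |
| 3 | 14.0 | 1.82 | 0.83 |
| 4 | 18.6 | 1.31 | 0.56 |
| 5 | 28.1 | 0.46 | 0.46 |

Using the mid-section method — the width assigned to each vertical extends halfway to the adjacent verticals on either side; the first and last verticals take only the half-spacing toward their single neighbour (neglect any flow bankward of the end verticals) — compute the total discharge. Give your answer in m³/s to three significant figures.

w_1 = (9.2 − 2.9)/2 = 3.15 m; q_1 = 0.44 × 0.38 × 3.15 = 0.5267 m³/s
w_2 = (14.0 − 2.9)/2 = 5.55 m; q_2 = 0.49 × 1.15 × 5.55 = 3.127 m³/s
w_3 = (18.6 − 9.2)/2 = 4.7 m; q_3 = 0.83 × 1.82 × 4.7 = 7.100 m³/s
w_4 = (28.1 − 14.0)/2 = 7.05 m; q_4 = 0.56 × 1.31 × 7.05 = 5.172 m³/s
w_5 = (28.1 − 18.6)/2 = 4.75 m; q_5 = 0.46 × 0.46 × 4.75 = 1.005 m³/s
Q = Σ qᵢ = 16.93 m³/s

16.9 m³/s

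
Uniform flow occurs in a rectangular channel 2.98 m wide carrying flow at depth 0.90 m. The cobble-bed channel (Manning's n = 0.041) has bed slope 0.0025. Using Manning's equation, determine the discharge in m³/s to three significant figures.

2.23 m³/s

A = b·y = 2.98 × 0.90 = 2.682 m²
P = b + 2y = 2.98 + 2×0.90 = 4.780 m
R = A/P = 2.682/4.780 = 0.5611 m
Q = (1/n)·A·R^(2/3)·S^(1/2) = (1/0.041) × 2.682 × 0.5611^(2/3) × 0.0025^(1/2) = 2.225 m³/s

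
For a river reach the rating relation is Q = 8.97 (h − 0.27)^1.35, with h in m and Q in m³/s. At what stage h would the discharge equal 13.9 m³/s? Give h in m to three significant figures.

h − h₀ = (Q/C)^(1/b) = (13.9/8.97)^(1/1.35) = 1.383 m
h = 0.27 + 1.383 = 1.653 m

1.65 m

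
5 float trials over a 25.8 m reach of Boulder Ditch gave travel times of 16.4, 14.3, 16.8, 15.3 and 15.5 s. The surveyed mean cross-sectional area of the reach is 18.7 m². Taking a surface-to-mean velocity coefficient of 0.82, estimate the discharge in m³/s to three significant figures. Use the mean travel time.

25.3 m³/s

t̄ = (16.4 + 14.3 + 16.8 + 15.3 + 15.5) / 5 = 15.66 s
v_surface = L / t̄ = 25.8 / 15.66 = 1.648 m/s
v_mean = 0.82 × 1.648 = 1.351 m/s
Q = A × v_mean = 18.7 × 1.351 = 25.26 m³/s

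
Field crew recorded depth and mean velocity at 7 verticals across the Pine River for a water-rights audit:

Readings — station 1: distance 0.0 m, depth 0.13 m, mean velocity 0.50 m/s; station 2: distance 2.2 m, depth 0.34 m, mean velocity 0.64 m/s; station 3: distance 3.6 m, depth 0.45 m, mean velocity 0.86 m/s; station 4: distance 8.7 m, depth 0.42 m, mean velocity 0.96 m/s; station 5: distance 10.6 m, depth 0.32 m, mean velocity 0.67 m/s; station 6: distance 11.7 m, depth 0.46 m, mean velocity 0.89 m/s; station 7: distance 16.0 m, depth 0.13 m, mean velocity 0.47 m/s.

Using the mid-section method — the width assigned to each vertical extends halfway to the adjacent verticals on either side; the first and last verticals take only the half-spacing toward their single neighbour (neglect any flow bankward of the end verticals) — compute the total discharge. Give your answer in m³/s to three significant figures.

w_1 = (2.2 − 0.0)/2 = 1.1 m; q_1 = 0.50 × 0.13 × 1.1 = 0.07150 m³/s
w_2 = (3.6 − 0.0)/2 = 1.8 m; q_2 = 0.64 × 0.34 × 1.8 = 0.3917 m³/s
w_3 = (8.7 − 2.2)/2 = 3.25 m; q_3 = 0.86 × 0.45 × 3.25 = 1.258 m³/s
w_4 = (10.6 − 3.6)/2 = 3.5 m; q_4 = 0.96 × 0.42 × 3.5 = 1.411 m³/s
w_5 = (11.7 − 8.7)/2 = 1.5 m; q_5 = 0.67 × 0.32 × 1.5 = 0.3216 m³/s
w_6 = (16.0 − 10.6)/2 = 2.7 m; q_6 = 0.89 × 0.46 × 2.7 = 1.105 m³/s
w_7 = (16.0 − 11.7)/2 = 2.15 m; q_7 = 0.47 × 0.13 × 2.15 = 0.1314 m³/s
Q = Σ qᵢ = 4.690 m³/s

4.69 m³/s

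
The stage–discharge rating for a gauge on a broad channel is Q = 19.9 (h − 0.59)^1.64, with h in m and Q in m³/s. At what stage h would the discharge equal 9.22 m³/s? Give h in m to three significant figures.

1.22 m

h − h₀ = (Q/C)^(1/b) = (9.22/19.9)^(1/1.64) = 0.6256 m
h = 0.59 + 0.6256 = 1.216 m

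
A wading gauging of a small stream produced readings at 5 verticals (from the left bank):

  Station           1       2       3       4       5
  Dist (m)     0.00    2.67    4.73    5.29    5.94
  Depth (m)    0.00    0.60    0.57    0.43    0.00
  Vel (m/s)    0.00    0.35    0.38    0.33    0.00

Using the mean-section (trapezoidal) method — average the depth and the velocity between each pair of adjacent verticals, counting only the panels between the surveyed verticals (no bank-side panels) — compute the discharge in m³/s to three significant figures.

0.702 m³/s

Panel 1-2: Δb = 2.67 m, d̄ = (0.00+0.60)/2 = 0.3, v̄ = (0.00+0.35)/2 = 0.175 → q = 2.67×0.3×0.175 = 0.1402 m³/s
Panel 2-3: Δb = 2.06 m, d̄ = (0.60+0.57)/2 = 0.585, v̄ = (0.35+0.38)/2 = 0.365 → q = 2.06×0.585×0.365 = 0.4399 m³/s
Panel 3-4: Δb = 0.56 m, d̄ = (0.57+0.43)/2 = 0.5, v̄ = (0.38+0.33)/2 = 0.355 → q = 0.56×0.5×0.355 = 0.09940 m³/s
Panel 4-5: Δb = 0.65 m, d̄ = (0.43+0.00)/2 = 0.215, v̄ = (0.33+0.00)/2 = 0.165 → q = 0.65×0.215×0.165 = 0.02306 m³/s
Q = Σ q = 0.7025 m³/s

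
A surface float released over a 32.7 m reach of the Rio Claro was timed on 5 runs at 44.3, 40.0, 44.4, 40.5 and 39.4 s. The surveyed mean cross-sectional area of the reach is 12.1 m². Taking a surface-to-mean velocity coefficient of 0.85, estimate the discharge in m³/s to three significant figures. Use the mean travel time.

8.06 m³/s

t̄ = (44.3 + 40.0 + 44.4 + 40.5 + 39.4) / 5 = 41.72 s
v_surface = L / t̄ = 32.7 / 41.72 = 0.7838 m/s
v_mean = 0.85 × 0.7838 = 0.6662 m/s
Q = A × v_mean = 12.1 × 0.6662 = 8.061 m³/s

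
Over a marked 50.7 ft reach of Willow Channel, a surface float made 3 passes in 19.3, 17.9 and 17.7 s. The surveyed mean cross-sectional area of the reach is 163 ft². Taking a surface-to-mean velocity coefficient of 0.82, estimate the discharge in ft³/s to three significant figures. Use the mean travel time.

370 ft³/s

t̄ = (19.3 + 17.9 + 17.7) / 3 = 18.3 s
v_surface = L / t̄ = 50.7 / 18.3 = 2.770 ft/s
v_mean = 0.82 × 2.770 = 2.272 ft/s
Q = A × v_mean = 163 × 2.272 = 370.3 ft³/s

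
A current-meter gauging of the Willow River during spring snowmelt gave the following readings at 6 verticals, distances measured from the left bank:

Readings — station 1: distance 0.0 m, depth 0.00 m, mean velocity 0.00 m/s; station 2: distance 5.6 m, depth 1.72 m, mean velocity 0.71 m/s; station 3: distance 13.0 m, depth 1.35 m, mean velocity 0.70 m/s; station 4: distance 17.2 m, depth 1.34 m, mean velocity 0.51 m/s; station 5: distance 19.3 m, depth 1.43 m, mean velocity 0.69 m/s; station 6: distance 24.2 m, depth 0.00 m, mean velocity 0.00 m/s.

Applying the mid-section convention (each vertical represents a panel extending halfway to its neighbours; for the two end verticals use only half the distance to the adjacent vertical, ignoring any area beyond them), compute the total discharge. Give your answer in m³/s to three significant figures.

19.0 m³/s

w_2 = (13.0 − 0.0)/2 = 6.5 m; q_2 = 0.71 × 1.72 × 6.5 = 7.938 m³/s
w_3 = (17.2 − 5.6)/2 = 5.8 m; q_3 = 0.70 × 1.35 × 5.8 = 5.481 m³/s
w_4 = (19.3 − 13.0)/2 = 3.15 m; q_4 = 0.51 × 1.34 × 3.15 = 2.153 m³/s
w_5 = (24.2 − 17.2)/2 = 3.5 m; q_5 = 0.69 × 1.43 × 3.5 = 3.453 m³/s
Stations 1, 6 contribute zero (depth or velocity is 0).
Q = Σ qᵢ = 19.02 m³/s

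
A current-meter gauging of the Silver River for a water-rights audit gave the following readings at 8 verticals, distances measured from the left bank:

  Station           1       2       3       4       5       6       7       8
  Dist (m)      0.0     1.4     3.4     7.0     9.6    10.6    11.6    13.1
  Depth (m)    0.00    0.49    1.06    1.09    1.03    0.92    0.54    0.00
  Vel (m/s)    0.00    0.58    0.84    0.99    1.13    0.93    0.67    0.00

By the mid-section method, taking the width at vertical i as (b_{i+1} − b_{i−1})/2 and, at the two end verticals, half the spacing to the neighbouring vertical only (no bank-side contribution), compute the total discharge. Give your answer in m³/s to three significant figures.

w_2 = (3.4 − 0.0)/2 = 1.7 m; q_2 = 0.58 × 0.49 × 1.7 = 0.4831 m³/s
w_3 = (7.0 − 1.4)/2 = 2.8 m; q_3 = 0.84 × 1.06 × 2.8 = 2.493 m³/s
w_4 = (9.6 − 3.4)/2 = 3.1 m; q_4 = 0.99 × 1.09 × 3.1 = 3.345 m³/s
w_5 = (10.6 − 7.0)/2 = 1.8 m; q_5 = 1.13 × 1.03 × 1.8 = 2.095 m³/s
w_6 = (11.6 − 9.6)/2 = 1 m; q_6 = 0.93 × 0.92 × 1 = 0.8556 m³/s
w_7 = (13.1 − 10.6)/2 = 1.25 m; q_7 = 0.67 × 0.54 × 1.25 = 0.4523 m³/s
Stations 1, 8 contribute zero (depth or velocity is 0).
Q = Σ qᵢ = 9.724 m³/s

9.72 m³/s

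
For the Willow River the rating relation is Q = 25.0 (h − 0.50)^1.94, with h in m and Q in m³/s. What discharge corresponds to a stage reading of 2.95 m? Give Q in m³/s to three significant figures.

142 m³/s

Q = 25.0 × (2.95 − 0.50)^1.94 = 25.0 × 2.45^1.94 = 142.2 m³/s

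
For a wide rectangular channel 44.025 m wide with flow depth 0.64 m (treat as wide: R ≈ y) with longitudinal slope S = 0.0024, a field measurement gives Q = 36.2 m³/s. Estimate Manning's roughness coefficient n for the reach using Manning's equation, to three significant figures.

A = b·y = 44.025 × 0.64 = 28.18 m²
Wide channel: R ≈ y = 0.64 m
n = (1/Q)·A·R^(2/3)·S^(1/2) = (1/36.2) × 28.18 × 0.7427 × 0.04899 = 0.02832

0.0283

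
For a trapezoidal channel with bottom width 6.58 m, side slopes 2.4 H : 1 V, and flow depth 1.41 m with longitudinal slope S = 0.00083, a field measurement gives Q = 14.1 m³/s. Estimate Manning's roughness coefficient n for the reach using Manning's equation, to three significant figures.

0.0289

A = (b + z·y)·y = (6.58 + 2.4×1.41)×1.41 = 14.05 m²
P = b + 2y√(1+z²) = 6.58 + 2×1.41×√(1+2.4²) = 13.91 m
R = A/P = 14.05/13.91 = 1.010 m
n = (1/Q)·A·R^(2/3)·S^(1/2) = (1/14.1) × 14.05 × 1.007 × 0.02881 = 0.02889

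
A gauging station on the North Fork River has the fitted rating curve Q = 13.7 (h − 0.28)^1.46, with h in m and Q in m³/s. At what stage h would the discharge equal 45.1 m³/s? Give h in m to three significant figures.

h − h₀ = (Q/C)^(1/b) = (45.1/13.7)^(1/1.46) = 2.262 m
h = 0.28 + 2.262 = 2.542 m

2.54 m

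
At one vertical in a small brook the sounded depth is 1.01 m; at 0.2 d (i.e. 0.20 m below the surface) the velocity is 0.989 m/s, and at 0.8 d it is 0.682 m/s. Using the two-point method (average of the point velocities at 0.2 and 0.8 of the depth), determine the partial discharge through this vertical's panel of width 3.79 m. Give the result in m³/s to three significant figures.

v̄ = (0.989 + 0.682) / 2 = 0.8355 m/s
q = v̄ × d × w = 0.8355 × 1.01 × 3.79 = 3.198 m³/s

3.20 m³/s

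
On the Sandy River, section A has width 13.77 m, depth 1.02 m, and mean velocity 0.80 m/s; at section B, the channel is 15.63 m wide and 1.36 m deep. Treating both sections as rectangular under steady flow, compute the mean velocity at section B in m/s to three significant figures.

Q = A₁V₁ = (13.77×1.02) × 0.80 = 11.24 m³/s
A₂ = 15.63 × 1.36 = 21.26 m²
V₂ = Q/A₂ = 11.24/21.26 = 0.5286 m/s

0.529 m/s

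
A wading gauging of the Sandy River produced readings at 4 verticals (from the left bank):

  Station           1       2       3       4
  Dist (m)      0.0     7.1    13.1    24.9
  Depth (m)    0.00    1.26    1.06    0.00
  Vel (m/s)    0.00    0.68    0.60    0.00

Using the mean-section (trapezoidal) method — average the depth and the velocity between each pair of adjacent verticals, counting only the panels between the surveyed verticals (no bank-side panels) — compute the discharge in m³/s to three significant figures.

Panel 1-2: Δb = 7.1 m, d̄ = (0.00+1.26)/2 = 0.63, v̄ = (0.00+0.68)/2 = 0.34 → q = 7.1×0.63×0.34 = 1.521 m³/s
Panel 2-3: Δb = 6 m, d̄ = (1.26+1.06)/2 = 1.16, v̄ = (0.68+0.60)/2 = 0.64 → q = 6×1.16×0.64 = 4.454 m³/s
Panel 3-4: Δb = 11.8 m, d̄ = (1.06+0.00)/2 = 0.53, v̄ = (0.60+0.00)/2 = 0.3 → q = 11.8×0.53×0.3 = 1.876 m³/s
Q = Σ q = 7.851 m³/s

7.85 m³/s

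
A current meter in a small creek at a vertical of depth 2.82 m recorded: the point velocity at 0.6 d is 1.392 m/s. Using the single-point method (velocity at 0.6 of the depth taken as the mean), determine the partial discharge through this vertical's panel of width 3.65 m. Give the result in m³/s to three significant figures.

14.3 m³/s

v̄ = v₀.₆ = 1.392 m/s
q = v̄ × d × w = 1.392 × 2.82 × 3.65 = 14.33 m³/s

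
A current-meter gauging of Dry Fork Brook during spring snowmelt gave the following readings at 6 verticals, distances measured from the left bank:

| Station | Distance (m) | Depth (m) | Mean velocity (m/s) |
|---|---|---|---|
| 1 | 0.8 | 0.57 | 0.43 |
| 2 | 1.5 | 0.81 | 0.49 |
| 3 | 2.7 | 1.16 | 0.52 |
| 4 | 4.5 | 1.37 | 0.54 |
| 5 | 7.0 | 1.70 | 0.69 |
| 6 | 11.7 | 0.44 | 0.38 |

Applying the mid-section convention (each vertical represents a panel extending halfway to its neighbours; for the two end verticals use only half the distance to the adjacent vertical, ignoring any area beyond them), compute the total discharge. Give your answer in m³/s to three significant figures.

w_1 = (1.5 − 0.8)/2 = 0.35 m; q_1 = 0.43 × 0.57 × 0.35 = 0.08579 m³/s
w_2 = (2.7 − 0.8)/2 = 0.95 m; q_2 = 0.49 × 0.81 × 0.95 = 0.3771 m³/s
w_3 = (4.5 − 1.5)/2 = 1.5 m; q_3 = 0.52 × 1.16 × 1.5 = 0.9048 m³/s
w_4 = (7.0 − 2.7)/2 = 2.15 m; q_4 = 0.54 × 1.37 × 2.15 = 1.591 m³/s
w_5 = (11.7 − 4.5)/2 = 3.6 m; q_5 = 0.69 × 1.70 × 3.6 = 4.223 m³/s
w_6 = (11.7 − 7.0)/2 = 2.35 m; q_6 = 0.38 × 0.44 × 2.35 = 0.3929 m³/s
Q = Σ qᵢ = 7.574 m³/s

7.57 m³/s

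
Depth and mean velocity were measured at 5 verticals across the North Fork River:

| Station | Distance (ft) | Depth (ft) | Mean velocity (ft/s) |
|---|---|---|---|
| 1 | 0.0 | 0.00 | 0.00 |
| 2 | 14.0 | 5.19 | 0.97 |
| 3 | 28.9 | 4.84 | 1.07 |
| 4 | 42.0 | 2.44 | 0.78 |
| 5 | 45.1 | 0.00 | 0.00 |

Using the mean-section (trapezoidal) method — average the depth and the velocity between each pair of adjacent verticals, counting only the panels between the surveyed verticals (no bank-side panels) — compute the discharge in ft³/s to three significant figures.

Panel 1-2: Δb = 14 ft, d̄ = (0.00+5.19)/2 = 2.595, v̄ = (0.00+0.97)/2 = 0.485 → q = 14×2.595×0.485 = 17.62 ft³/s
Panel 2-3: Δb = 14.9 ft, d̄ = (5.19+4.84)/2 = 5.015, v̄ = (0.97+1.07)/2 = 1.02 → q = 14.9×5.015×1.02 = 76.22 ft³/s
Panel 3-4: Δb = 13.1 ft, d̄ = (4.84+2.44)/2 = 3.64, v̄ = (1.07+0.78)/2 = 0.925 → q = 13.1×3.64×0.925 = 44.11 ft³/s
Panel 4-5: Δb = 3.1 ft, d̄ = (2.44+0.00)/2 = 1.22, v̄ = (0.78+0.00)/2 = 0.39 → q = 3.1×1.22×0.39 = 1.475 ft³/s
Q = Σ q = 139.4 ft³/s

139 ft³/s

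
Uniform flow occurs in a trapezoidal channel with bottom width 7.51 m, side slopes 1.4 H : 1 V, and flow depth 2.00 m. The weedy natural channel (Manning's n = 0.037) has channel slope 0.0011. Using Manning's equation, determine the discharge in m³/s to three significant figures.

23.5 m³/s

A = (b + z·y)·y = (7.51 + 1.4×2.00)×2.00 = 20.62 m²
P = b + 2y√(1+z²) = 7.51 + 2×2.00×√(1+1.4²) = 14.39 m
R = A/P = 20.62/14.39 = 1.433 m
Q = (1/n)·A·R^(2/3)·S^(1/2) = (1/0.037) × 20.62 × 1.433^(2/3) × 0.0011^(1/2) = 23.49 m³/s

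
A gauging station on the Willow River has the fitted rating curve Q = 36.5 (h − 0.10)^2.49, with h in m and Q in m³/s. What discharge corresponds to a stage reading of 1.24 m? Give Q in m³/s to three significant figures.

50.6 m³/s

Q = 36.5 × (1.24 − 0.10)^2.49 = 36.5 × 1.14^2.49 = 50.58 m³/s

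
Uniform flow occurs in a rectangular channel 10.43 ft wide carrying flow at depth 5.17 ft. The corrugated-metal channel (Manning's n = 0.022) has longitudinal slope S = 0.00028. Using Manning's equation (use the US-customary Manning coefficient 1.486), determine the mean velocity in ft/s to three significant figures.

2.14 ft/s

A = b·y = 10.43 × 5.17 = 53.92 ft²
P = b + 2y = 10.43 + 2×5.17 = 20.77 ft
R = A/P = 53.92/20.77 = 2.596 ft
Q = (1.486/n)·A·R^(2/3)·S^(1/2) = (1.486/0.022) × 53.92 × 2.596^(2/3) × 0.00028^(1/2) = 115.1 ft³/s
V = Q/A = 115.1/53.92 = 2.135 ft/s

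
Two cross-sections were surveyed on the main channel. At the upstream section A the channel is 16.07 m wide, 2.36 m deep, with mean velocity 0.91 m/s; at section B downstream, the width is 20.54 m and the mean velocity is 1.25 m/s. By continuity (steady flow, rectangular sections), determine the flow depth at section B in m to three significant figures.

Q = A₁V₁ = (16.07×2.36) × 0.91 = 34.51 m³/s
d₂ = Q/(b₂ V₂) = 34.51/(20.54×1.25) = 1.344 m

1.34 m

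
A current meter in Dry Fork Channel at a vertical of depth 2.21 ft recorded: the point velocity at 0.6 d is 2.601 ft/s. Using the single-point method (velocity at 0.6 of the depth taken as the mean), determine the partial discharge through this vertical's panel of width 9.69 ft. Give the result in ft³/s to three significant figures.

v̄ = v₀.₆ = 2.601 ft/s
q = v̄ × d × w = 2.601 × 2.21 × 9.69 = 55.70 ft³/s

55.7 ft³/s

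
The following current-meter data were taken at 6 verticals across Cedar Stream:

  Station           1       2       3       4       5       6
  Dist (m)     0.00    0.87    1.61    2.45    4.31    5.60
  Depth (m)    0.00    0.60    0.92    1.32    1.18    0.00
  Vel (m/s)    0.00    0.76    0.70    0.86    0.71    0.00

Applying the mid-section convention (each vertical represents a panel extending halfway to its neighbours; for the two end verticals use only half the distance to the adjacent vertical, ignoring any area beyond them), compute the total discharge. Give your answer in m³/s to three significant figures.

3.73 m³/s

w_2 = (1.61 − 0.00)/2 = 0.805 m; q_2 = 0.76 × 0.60 × 0.805 = 0.3671 m³/s
w_3 = (2.45 − 0.87)/2 = 0.79 m; q_3 = 0.70 × 0.92 × 0.79 = 0.5088 m³/s
w_4 = (4.31 − 1.61)/2 = 1.35 m; q_4 = 0.86 × 1.32 × 1.35 = 1.533 m³/s
w_5 = (5.60 − 2.45)/2 = 1.575 m; q_5 = 0.71 × 1.18 × 1.575 = 1.320 m³/s
Stations 1, 6 contribute zero (depth or velocity is 0).
Q = Σ qᵢ = 3.728 m³/s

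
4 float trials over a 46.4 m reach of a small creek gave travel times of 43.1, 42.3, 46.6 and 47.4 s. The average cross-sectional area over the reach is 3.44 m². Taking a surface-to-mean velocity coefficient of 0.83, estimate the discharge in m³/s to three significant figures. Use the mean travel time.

2.95 m³/s

t̄ = (43.1 + 42.3 + 46.6 + 47.4) / 4 = 44.85 s
v_surface = L / t̄ = 46.4 / 44.85 = 1.035 m/s
v_mean = 0.83 × 1.035 = 0.8587 m/s
Q = A × v_mean = 3.44 × 0.8587 = 2.954 m³/s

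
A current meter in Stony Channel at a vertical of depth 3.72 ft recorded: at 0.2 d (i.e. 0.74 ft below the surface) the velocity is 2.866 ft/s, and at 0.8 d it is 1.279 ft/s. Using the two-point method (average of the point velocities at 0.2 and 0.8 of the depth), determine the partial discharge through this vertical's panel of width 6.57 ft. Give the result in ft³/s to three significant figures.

v̄ = (2.866 + 1.279) / 2 = 2.073 ft/s
q = v̄ × d × w = 2.073 × 3.72 × 6.57 = 50.65 ft³/s

50.7 ft³/s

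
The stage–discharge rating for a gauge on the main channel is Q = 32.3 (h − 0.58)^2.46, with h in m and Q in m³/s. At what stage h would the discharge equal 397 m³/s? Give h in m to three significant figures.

h − h₀ = (Q/C)^(1/b) = (397/32.3)^(1/2.46) = 2.773 m
h = 0.58 + 2.773 = 3.353 m

3.35 m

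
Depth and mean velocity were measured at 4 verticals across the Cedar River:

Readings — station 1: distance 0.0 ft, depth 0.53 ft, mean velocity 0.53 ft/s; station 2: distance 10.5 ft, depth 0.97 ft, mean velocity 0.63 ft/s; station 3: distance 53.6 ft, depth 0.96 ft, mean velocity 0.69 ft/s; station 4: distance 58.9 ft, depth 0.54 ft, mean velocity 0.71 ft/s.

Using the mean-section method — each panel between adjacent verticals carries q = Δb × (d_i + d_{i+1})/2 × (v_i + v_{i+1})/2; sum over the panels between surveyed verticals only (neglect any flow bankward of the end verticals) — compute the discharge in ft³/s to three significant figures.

Panel 1-2: Δb = 10.5 ft, d̄ = (0.53+0.97)/2 = 0.75, v̄ = (0.53+0.63)/2 = 0.58 → q = 10.5×0.75×0.58 = 4.568 ft³/s
Panel 2-3: Δb = 43.1 ft, d̄ = (0.97+0.96)/2 = 0.965, v̄ = (0.63+0.69)/2 = 0.66 → q = 43.1×0.965×0.66 = 27.45 ft³/s
Panel 3-4: Δb = 5.3 ft, d̄ = (0.96+0.54)/2 = 0.75, v̄ = (0.69+0.71)/2 = 0.7 → q = 5.3×0.75×0.7 = 2.783 ft³/s
Q = Σ q = 34.80 ft³/s

34.8 ft³/s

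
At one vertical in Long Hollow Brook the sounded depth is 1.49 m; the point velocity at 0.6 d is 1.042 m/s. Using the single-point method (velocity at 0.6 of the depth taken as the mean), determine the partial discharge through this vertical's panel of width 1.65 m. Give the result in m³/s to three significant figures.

v̄ = v₀.₆ = 1.042 m/s
q = v̄ × d × w = 1.042 × 1.49 × 1.65 = 2.562 m³/s

2.56 m³/s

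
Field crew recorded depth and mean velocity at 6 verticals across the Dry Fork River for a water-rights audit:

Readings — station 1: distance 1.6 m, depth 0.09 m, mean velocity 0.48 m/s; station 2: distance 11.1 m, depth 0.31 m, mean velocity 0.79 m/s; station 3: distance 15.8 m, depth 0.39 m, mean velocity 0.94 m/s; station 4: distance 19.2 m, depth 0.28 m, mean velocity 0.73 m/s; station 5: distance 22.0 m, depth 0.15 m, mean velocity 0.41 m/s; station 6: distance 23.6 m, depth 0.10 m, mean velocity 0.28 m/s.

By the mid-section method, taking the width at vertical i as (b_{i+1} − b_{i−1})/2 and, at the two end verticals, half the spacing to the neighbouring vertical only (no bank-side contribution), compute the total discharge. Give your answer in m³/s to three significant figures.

4.22 m³/s

w_1 = (11.1 − 1.6)/2 = 4.75 m; q_1 = 0.48 × 0.09 × 4.75 = 0.2052 m³/s
w_2 = (15.8 − 1.6)/2 = 7.1 m; q_2 = 0.79 × 0.31 × 7.1 = 1.739 m³/s
w_3 = (19.2 − 11.1)/2 = 4.05 m; q_3 = 0.94 × 0.39 × 4.05 = 1.485 m³/s
w_4 = (22.0 − 15.8)/2 = 3.1 m; q_4 = 0.73 × 0.28 × 3.1 = 0.6336 m³/s
w_5 = (23.6 − 19.2)/2 = 2.2 m; q_5 = 0.41 × 0.15 × 2.2 = 0.1353 m³/s
w_6 = (23.6 − 22.0)/2 = 0.8 m; q_6 = 0.28 × 0.10 × 0.8 = 0.02240 m³/s
Q = Σ qᵢ = 4.220 m³/s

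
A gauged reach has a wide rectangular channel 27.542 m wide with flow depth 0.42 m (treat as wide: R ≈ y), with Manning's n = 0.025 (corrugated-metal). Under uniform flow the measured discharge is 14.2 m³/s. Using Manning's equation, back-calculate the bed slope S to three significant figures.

A = b·y = 27.542 × 0.42 = 11.57 m²
Wide channel: R ≈ y = 0.42 m
S = (Q·n / (1·A·R^(2/3)))² = (14.2×0.025 / (1×11.57×0.5608))² = 0.002994

0.00299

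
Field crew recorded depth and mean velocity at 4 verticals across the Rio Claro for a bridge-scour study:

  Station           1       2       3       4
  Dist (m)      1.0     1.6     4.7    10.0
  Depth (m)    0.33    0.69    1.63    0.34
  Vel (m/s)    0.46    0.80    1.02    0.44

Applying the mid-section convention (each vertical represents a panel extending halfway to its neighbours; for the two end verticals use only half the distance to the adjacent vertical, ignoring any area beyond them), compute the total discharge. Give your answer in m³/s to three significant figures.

w_1 = (1.6 − 1.0)/2 = 0.3 m; q_1 = 0.46 × 0.33 × 0.3 = 0.04554 m³/s
w_2 = (4.7 − 1.0)/2 = 1.85 m; q_2 = 0.80 × 0.69 × 1.85 = 1.021 m³/s
w_3 = (10.0 − 1.6)/2 = 4.2 m; q_3 = 1.02 × 1.63 × 4.2 = 6.983 m³/s
w_4 = (10.0 − 4.7)/2 = 2.65 m; q_4 = 0.44 × 0.34 × 2.65 = 0.3964 m³/s
Q = Σ qᵢ = 8.446 m³/s

8.45 m³/s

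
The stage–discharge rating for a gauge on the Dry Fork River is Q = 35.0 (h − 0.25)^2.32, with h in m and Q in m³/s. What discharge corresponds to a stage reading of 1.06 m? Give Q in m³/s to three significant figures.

Q = 35.0 × (1.06 − 0.25)^2.32 = 35.0 × 0.81^2.32 = 21.47 m³/s

21.5 m³/s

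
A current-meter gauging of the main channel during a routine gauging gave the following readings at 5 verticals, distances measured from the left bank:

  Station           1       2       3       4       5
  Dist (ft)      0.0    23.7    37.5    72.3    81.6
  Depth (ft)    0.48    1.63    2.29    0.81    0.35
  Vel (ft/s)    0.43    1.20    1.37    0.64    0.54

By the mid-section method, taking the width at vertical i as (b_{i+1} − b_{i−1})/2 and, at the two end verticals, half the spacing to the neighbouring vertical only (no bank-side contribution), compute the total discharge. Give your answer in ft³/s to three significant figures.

128 ft³/s

w_1 = (23.7 − 0.0)/2 = 11.85 ft; q_1 = 0.43 × 0.48 × 11.85 = 2.446 ft³/s
w_2 = (37.5 − 0.0)/2 = 18.75 ft; q_2 = 1.20 × 1.63 × 18.75 = 36.68 ft³/s
w_3 = (72.3 − 23.7)/2 = 24.3 ft; q_3 = 1.37 × 2.29 × 24.3 = 76.24 ft³/s
w_4 = (81.6 − 37.5)/2 = 22.05 ft; q_4 = 0.64 × 0.81 × 22.05 = 11.43 ft³/s
w_5 = (81.6 − 72.3)/2 = 4.65 ft; q_5 = 0.54 × 0.35 × 4.65 = 0.8789 ft³/s
Q = Σ qᵢ = 127.7 ft³/s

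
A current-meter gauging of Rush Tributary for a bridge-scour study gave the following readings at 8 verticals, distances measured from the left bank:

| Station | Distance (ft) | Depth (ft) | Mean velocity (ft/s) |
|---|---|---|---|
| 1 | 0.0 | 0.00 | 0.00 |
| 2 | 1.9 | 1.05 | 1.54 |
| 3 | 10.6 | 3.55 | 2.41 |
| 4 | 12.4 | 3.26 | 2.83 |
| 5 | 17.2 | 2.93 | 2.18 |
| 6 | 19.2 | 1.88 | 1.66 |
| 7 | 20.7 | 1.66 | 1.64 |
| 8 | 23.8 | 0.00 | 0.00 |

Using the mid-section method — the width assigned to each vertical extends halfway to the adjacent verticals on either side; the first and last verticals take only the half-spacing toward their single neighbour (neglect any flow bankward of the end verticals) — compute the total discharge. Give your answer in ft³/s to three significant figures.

w_2 = (10.6 − 0.0)/2 = 5.3 ft; q_2 = 1.54 × 1.05 × 5.3 = 8.570 ft³/s
w_3 = (12.4 − 1.9)/2 = 5.25 ft; q_3 = 2.41 × 3.55 × 5.25 = 44.92 ft³/s
w_4 = (17.2 − 10.6)/2 = 3.3 ft; q_4 = 2.83 × 3.26 × 3.3 = 30.45 ft³/s
w_5 = (19.2 − 12.4)/2 = 3.4 ft; q_5 = 2.18 × 2.93 × 3.4 = 21.72 ft³/s
w_6 = (20.7 − 17.2)/2 = 1.75 ft; q_6 = 1.66 × 1.88 × 1.75 = 5.461 ft³/s
w_7 = (23.8 − 19.2)/2 = 2.3 ft; q_7 = 1.64 × 1.66 × 2.3 = 6.262 ft³/s
Stations 1, 8 contribute zero (depth or velocity is 0).
Q = Σ qᵢ = 117.4 ft³/s

117 ft³/s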